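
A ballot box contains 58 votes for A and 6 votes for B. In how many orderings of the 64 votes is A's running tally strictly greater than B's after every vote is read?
Strict-lead orderings = 60916674

Total orderings of the 64 votes with 58 for A: C(64, 58) = 74974368. By the Bertrand ballot formula (Cycle Lemma / reflection principle), the number of orderings in which A is strictly ahead of B throughout is (p − q)/(p + q) · C(p + q, p) = (58 − 6)/(58 + 6) · 74974368 = 60916674.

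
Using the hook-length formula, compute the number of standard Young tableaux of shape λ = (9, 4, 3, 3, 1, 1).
# SYT of shape (9, 4, 3, 3, 1, 1) = 342839952

Hook-length formula: f^λ = n! / Π hook(c), product over all cells c of the Young diagram. For λ = (9, 4, 3, 3, 1, 1), n = 21 boxes. Hook lengths by row (left-to-right, top-to-bottom): [14, 11, 10, 7, 5, 4, 3, 2, 1]; [8, 5, 4, 1]; [6, 3, 2]; [5, 2, 1]; [2]; [1]. Product of hooks = 149022720000. So f^λ = 21! / 149022720000 = 51090942171709440000 / 149022720000 = 342839952.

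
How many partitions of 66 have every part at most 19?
p(66, parts ≤ 19) = 1700603

Use the recurrence p(n, m) = p(n, m−1) + p(n−m, m): either the largest part is < m (count p(n, m−1)) or the largest part is exactly m (remove one copy of m, count p(n−m, m)). With p(0, ·) = 1 this gives p(66, parts ≤ 19) = 1700603. (By conjugating Young diagrams, this also counts partitions of 66 into at most 19 parts.)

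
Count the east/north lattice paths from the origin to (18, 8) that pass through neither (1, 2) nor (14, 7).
Number of paths = 806554

Inclusion–exclusion. Total paths: C(26, 18) = 1562275. Through P₁: C(3, 1)·C(23, 17) = 302841. Through P₂: C(21, 14)·C(5, 4) = 581400. Since P₁ is strictly southwest of P₂, a monotone path through both must visit P₁ then P₂; paths through both = C(3, 1)·C(18, 13)·C(5, 4) = 128520. Avoid both = 1562275 − 302841 − 581400 + 128520 = 806554.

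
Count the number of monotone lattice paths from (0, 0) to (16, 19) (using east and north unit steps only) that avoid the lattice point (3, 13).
Number of paths = 4044735030

Total paths from (0, 0) to (16, 19): C(35, 16) = 4059928950. Paths through (3, 13): (paths (0, 0) → (3, 13)) × (paths (3, 13) → (16, 19)) = C(16, 3) · C(19, 13) = 560 · 27132 = 15193920. Avoidance count = 4059928950 − 15193920 = 4044735030.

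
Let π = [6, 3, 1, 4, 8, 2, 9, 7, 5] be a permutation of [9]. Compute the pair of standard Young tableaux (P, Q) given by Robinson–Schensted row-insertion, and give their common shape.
P = [1, 2, 5, 9] / [3, 4, 7] / [6, 8];  Q = [1, 4, 5, 7] / [2, 6, 8] / [3, 9];  common shape = (4, 3, 2)

Row-insert the values π_1, π_2, … into P one at a time, bumping the leftmost entry strictly greater than the inserted value down to the next row. The recording tableau Q records, in position (i, j), the step at which that cell was added to P.
  Insert 6 (step 1): P = [6];  Q = [1]
  Insert 3 (step 2): P = [3] / [6];  Q = [1] / [2]
  Insert 1 (step 3): P = [1] / [3] / [6];  Q = [1] / [2] / [3]
  Insert 4 (step 4): P = [1, 4] / [3] / [6];  Q = [1, 4] / [2] / [3]
  Insert 8 (step 5): P = [1, 4, 8] / [3] / [6];  Q = [1, 4, 5] / [2] / [3]
  Insert 2 (step 6): P = [1, 2, 8] / [3, 4] / [6];  Q = [1, 4, 5] / [2, 6] / [3]
  Insert 9 (step 7): P = [1, 2, 8, 9] / [3, 4] / [6];  Q = [1, 4, 5, 7] / [2, 6] / [3]
  Insert 7 (step 8): P = [1, 2, 7, 9] / [3, 4, 8] / [6];  Q = [1, 4, 5, 7] / [2, 6, 8] / [3]
  Insert 5 (step 9): P = [1, 2, 5, 9] / [3, 4, 7] / [6, 8];  Q = [1, 4, 5, 7] / [2, 6, 8] / [3, 9]
Final shape: (4, 3, 2).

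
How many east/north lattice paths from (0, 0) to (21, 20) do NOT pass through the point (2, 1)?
Number of paths = 163093145820

Total paths from (0, 0) to (21, 20): C(41, 21) = 269128937220. Paths through (2, 1): (paths (0, 0) → (2, 1)) × (paths (2, 1) → (21, 20)) = C(3, 2) · C(38, 19) = 3 · 35345263800 = 106035791400. Avoidance count = 269128937220 − 106035791400 = 163093145820.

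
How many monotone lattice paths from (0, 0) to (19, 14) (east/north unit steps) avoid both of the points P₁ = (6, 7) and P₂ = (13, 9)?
Number of paths = 484517352

Inclusion–exclusion. Total paths: C(33, 19) = 818809200. Through P₁: C(13, 6)·C(20, 13) = 133024320. Through P₂: C(22, 13)·C(11, 6) = 229808040. Since P₁ is strictly southwest of P₂, a monotone path through both must visit P₁ then P₂; paths through both = C(13, 6)·C(9, 7)·C(11, 6) = 28540512. Avoid both = 818809200 − 133024320 − 229808040 + 28540512 = 484517352.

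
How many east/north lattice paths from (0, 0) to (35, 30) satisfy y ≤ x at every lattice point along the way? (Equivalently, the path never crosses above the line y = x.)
Number of paths = 501517717545107536

By the reflection principle (André's argument), the number of monotone paths to (35, 30) with n ≤ m that never go above y = x is C(65, 35) − C(65, 36) = 3009106305270645216 − 2507588587725537680 = 501517717545107536.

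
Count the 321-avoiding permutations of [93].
C_93 = 60960876535340415751462563580829648891969728907438000

These 321-avoiding permutations are counted by the Catalan number C_n = (1/(n + 1)) · C(2n, n). For n = 93: C_93 = (1/94) · C(186, 93) = 5730322394321999080637480976597986995845154517299172000/94 = 60960876535340415751462563580829648891969728907438000.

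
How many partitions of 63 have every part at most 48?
p(63, parts ≤ 48) = 1504991

Use the recurrence p(n, m) = p(n, m−1) + p(n−m, m): either the largest part is < m (count p(n, m−1)) or the largest part is exactly m (remove one copy of m, count p(n−m, m)). With p(0, ·) = 1 this gives p(63, parts ≤ 48) = 1504991. (By conjugating Young diagrams, this also counts partitions of 63 into at most 48 parts.)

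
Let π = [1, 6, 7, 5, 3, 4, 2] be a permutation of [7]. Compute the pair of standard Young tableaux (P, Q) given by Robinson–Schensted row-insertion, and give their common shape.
P = [1, 2, 4] / [3, 7] / [5] / [6];  Q = [1, 2, 3] / [4, 6] / [5] / [7];  common shape = (3, 2, 1, 1)

Row-insert the values π_1, π_2, … into P one at a time, bumping the leftmost entry strictly greater than the inserted value down to the next row. The recording tableau Q records, in position (i, j), the step at which that cell was added to P.
  Insert 1 (step 1): P = [1];  Q = [1]
  Insert 6 (step 2): P = [1, 6];  Q = [1, 2]
  Insert 7 (step 3): P = [1, 6, 7];  Q = [1, 2, 3]
  Insert 5 (step 4): P = [1, 5, 7] / [6];  Q = [1, 2, 3] / [4]
  Insert 3 (step 5): P = [1, 3, 7] / [5] / [6];  Q = [1, 2, 3] / [4] / [5]
  Insert 4 (step 6): P = [1, 3, 4] / [5, 7] / [6];  Q = [1, 2, 3] / [4, 6] / [5]
  Insert 2 (step 7): P = [1, 2, 4] / [3, 7] / [5] / [6];  Q = [1, 2, 3] / [4, 6] / [5] / [7]
Final shape: (3, 2, 1, 1).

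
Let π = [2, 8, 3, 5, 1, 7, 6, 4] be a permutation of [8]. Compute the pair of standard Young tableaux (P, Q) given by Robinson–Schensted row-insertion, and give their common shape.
P = [1, 3, 4, 6] / [2, 5] / [7] / [8];  Q = [1, 2, 4, 6] / [3, 7] / [5] / [8];  common shape = (4, 2, 1, 1)

Row-insert the values π_1, π_2, … into P one at a time, bumping the leftmost entry strictly greater than the inserted value down to the next row. The recording tableau Q records, in position (i, j), the step at which that cell was added to P.
  Insert 2 (step 1): P = [2];  Q = [1]
  Insert 8 (step 2): P = [2, 8];  Q = [1, 2]
  Insert 3 (step 3): P = [2, 3] / [8];  Q = [1, 2] / [3]
  Insert 5 (step 4): P = [2, 3, 5] / [8];  Q = [1, 2, 4] / [3]
  Insert 1 (step 5): P = [1, 3, 5] / [2] / [8];  Q = [1, 2, 4] / [3] / [5]
  Insert 7 (step 6): P = [1, 3, 5, 7] / [2] / [8];  Q = [1, 2, 4, 6] / [3] / [5]
  Insert 6 (step 7): P = [1, 3, 5, 6] / [2, 7] / [8];  Q = [1, 2, 4, 6] / [3, 7] / [5]
  Insert 4 (step 8): P = [1, 3, 4, 6] / [2, 5] / [7] / [8];  Q = [1, 2, 4, 6] / [3, 7] / [5] / [8]
Final shape: (4, 2, 1, 1).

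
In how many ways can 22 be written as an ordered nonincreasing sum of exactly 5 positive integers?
p(22, 5 parts) = 119

Partitions of n into exactly k parts are in bijection with partitions of n − k into at most k parts (subtract 1 from each part). So p(22, exactly 5) = p(17, parts ≤ 5). Computing via the recurrence p(m, j) = p(m, j−1) + p(m−j, j) gives 119.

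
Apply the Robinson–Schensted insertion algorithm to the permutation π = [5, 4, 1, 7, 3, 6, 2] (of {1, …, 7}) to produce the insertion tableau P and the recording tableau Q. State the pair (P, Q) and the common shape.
P = [1, 2, 6] / [3, 7] / [4] / [5];  Q = [1, 4, 6] / [2, 5] / [3] / [7];  common shape = (3, 2, 1, 1)

Row-insert the values π_1, π_2, … into P one at a time, bumping the leftmost entry strictly greater than the inserted value down to the next row. The recording tableau Q records, in position (i, j), the step at which that cell was added to P.
  Insert 5 (step 1): P = [5];  Q = [1]
  Insert 4 (step 2): P = [4] / [5];  Q = [1] / [2]
  Insert 1 (step 3): P = [1] / [4] / [5];  Q = [1] / [2] / [3]
  Insert 7 (step 4): P = [1, 7] / [4] / [5];  Q = [1, 4] / [2] / [3]
  Insert 3 (step 5): P = [1, 3] / [4, 7] / [5];  Q = [1, 4] / [2, 5] / [3]
  Insert 6 (step 6): P = [1, 3, 6] / [4, 7] / [5];  Q = [1, 4, 6] / [2, 5] / [3]
  Insert 2 (step 7): P = [1, 2, 6] / [3, 7] / [4] / [5];  Q = [1, 4, 6] / [2, 5] / [3] / [7]
Final shape: (3, 2, 1, 1).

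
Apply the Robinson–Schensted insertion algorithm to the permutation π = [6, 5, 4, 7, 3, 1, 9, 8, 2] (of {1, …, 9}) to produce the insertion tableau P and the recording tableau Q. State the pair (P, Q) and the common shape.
P = [1, 2, 8] / [3, 7] / [4, 9] / [5] / [6];  Q = [1, 4, 7] / [2, 8] / [3, 9] / [5] / [6];  common shape = (3, 2, 2, 1, 1)

Row-insert the values π_1, π_2, … into P one at a time, bumping the leftmost entry strictly greater than the inserted value down to the next row. The recording tableau Q records, in position (i, j), the step at which that cell was added to P.
  Insert 6 (step 1): P = [6];  Q = [1]
  Insert 5 (step 2): P = [5] / [6];  Q = [1] / [2]
  Insert 4 (step 3): P = [4] / [5] / [6];  Q = [1] / [2] / [3]
  Insert 7 (step 4): P = [4, 7] / [5] / [6];  Q = [1, 4] / [2] / [3]
  Insert 3 (step 5): P = [3, 7] / [4] / [5] / [6];  Q = [1, 4] / [2] / [3] / [5]
  Insert 1 (step 6): P = [1, 7] / [3] / [4] / [5] / [6];  Q = [1, 4] / [2] / [3] / [5] / [6]
  Insert 9 (step 7): P = [1, 7, 9] / [3] / [4] / [5] / [6];  Q = [1, 4, 7] / [2] / [3] / [5] / [6]
  Insert 8 (step 8): P = [1, 7, 8] / [3, 9] / [4] / [5] / [6];  Q = [1, 4, 7] / [2, 8] / [3] / [5] / [6]
  Insert 2 (step 9): P = [1, 2, 8] / [3, 7] / [4, 9] / [5] / [6];  Q = [1, 4, 7] / [2, 8] / [3, 9] / [5] / [6]
Final shape: (3, 2, 2, 1, 1).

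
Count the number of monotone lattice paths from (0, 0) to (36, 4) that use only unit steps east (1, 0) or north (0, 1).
Number of paths = 91390

A monotone lattice path from (0, 0) to (36, 4) consists of 36 east steps and 4 north steps in some order, so it is determined by which 36 of the 40 steps are east. The count is C(40, 36) = 91390.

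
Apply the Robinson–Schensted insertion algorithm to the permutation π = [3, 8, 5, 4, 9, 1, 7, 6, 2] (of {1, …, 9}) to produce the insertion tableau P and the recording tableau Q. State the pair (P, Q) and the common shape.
P = [1, 2, 6] / [3, 4] / [5, 7] / [8, 9];  Q = [1, 2, 5] / [3, 7] / [4, 8] / [6, 9];  common shape = (3, 2, 2, 2)

Row-insert the values π_1, π_2, … into P one at a time, bumping the leftmost entry strictly greater than the inserted value down to the next row. The recording tableau Q records, in position (i, j), the step at which that cell was added to P.
  Insert 3 (step 1): P = [3];  Q = [1]
  Insert 8 (step 2): P = [3, 8];  Q = [1, 2]
  Insert 5 (step 3): P = [3, 5] / [8];  Q = [1, 2] / [3]
  Insert 4 (step 4): P = [3, 4] / [5] / [8];  Q = [1, 2] / [3] / [4]
  Insert 9 (step 5): P = [3, 4, 9] / [5] / [8];  Q = [1, 2, 5] / [3] / [4]
  Insert 1 (step 6): P = [1, 4, 9] / [3] / [5] / [8];  Q = [1, 2, 5] / [3] / [4] / [6]
  Insert 7 (step 7): P = [1, 4, 7] / [3, 9] / [5] / [8];  Q = [1, 2, 5] / [3, 7] / [4] / [6]
  Insert 6 (step 8): P = [1, 4, 6] / [3, 7] / [5, 9] / [8];  Q = [1, 2, 5] / [3, 7] / [4, 8] / [6]
  Insert 2 (step 9): P = [1, 2, 6] / [3, 4] / [5, 7] / [8, 9];  Q = [1, 2, 5] / [3, 7] / [4, 8] / [6, 9]
Final shape: (3, 2, 2, 2).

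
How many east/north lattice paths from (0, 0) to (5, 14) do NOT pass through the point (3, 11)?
Number of paths = 7988

Total paths from (0, 0) to (5, 14): C(19, 5) = 11628. Paths through (3, 11): (paths (0, 0) → (3, 11)) × (paths (3, 11) → (5, 14)) = C(14, 3) · C(5, 2) = 364 · 10 = 3640. Avoidance count = 11628 − 3640 = 7988.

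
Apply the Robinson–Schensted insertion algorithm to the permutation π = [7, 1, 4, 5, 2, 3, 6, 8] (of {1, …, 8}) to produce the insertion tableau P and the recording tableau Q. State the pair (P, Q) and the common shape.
P = [1, 2, 3, 6, 8] / [4, 5] / [7];  Q = [1, 3, 4, 7, 8] / [2, 6] / [5];  common shape = (5, 2, 1)

Row-insert the values π_1, π_2, … into P one at a time, bumping the leftmost entry strictly greater than the inserted value down to the next row. The recording tableau Q records, in position (i, j), the step at which that cell was added to P.
  Insert 7 (step 1): P = [7];  Q = [1]
  Insert 1 (step 2): P = [1] / [7];  Q = [1] / [2]
  Insert 4 (step 3): P = [1, 4] / [7];  Q = [1, 3] / [2]
  Insert 5 (step 4): P = [1, 4, 5] / [7];  Q = [1, 3, 4] / [2]
  Insert 2 (step 5): P = [1, 2, 5] / [4] / [7];  Q = [1, 3, 4] / [2] / [5]
  Insert 3 (step 6): P = [1, 2, 3] / [4, 5] / [7];  Q = [1, 3, 4] / [2, 6] / [5]
  Insert 6 (step 7): P = [1, 2, 3, 6] / [4, 5] / [7];  Q = [1, 3, 4, 7] / [2, 6] / [5]
  Insert 8 (step 8): P = [1, 2, 3, 6, 8] / [4, 5] / [7];  Q = [1, 3, 4, 7, 8] / [2, 6] / [5]
Final shape: (5, 2, 1).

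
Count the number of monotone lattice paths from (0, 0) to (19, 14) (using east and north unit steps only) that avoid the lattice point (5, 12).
Number of paths = 818066640

Total paths from (0, 0) to (19, 14): C(33, 19) = 818809200. Paths through (5, 12): (paths (0, 0) → (5, 12)) × (paths (5, 12) → (19, 14)) = C(17, 5) · C(16, 14) = 6188 · 120 = 742560. Avoidance count = 818809200 − 742560 = 818066640.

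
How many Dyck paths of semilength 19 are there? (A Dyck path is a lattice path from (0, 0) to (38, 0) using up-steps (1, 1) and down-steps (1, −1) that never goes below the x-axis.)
C_19 = 1767263190

These Dyck paths are counted by the Catalan number C_n = (1/(n + 1)) · C(2n, n). For n = 19: C_19 = (1/20) · C(38, 19) = 35345263800/20 = 1767263190.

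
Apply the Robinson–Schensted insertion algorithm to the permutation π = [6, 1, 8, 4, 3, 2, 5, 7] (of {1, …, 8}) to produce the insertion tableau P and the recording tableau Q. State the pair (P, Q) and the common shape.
P = [1, 2, 5, 7] / [3, 8] / [4] / [6];  Q = [1, 3, 7, 8] / [2, 4] / [5] / [6];  common shape = (4, 2, 1, 1)

Row-insert the values π_1, π_2, … into P one at a time, bumping the leftmost entry strictly greater than the inserted value down to the next row. The recording tableau Q records, in position (i, j), the step at which that cell was added to P.
  Insert 6 (step 1): P = [6];  Q = [1]
  Insert 1 (step 2): P = [1] / [6];  Q = [1] / [2]
  Insert 8 (step 3): P = [1, 8] / [6];  Q = [1, 3] / [2]
  Insert 4 (step 4): P = [1, 4] / [6, 8];  Q = [1, 3] / [2, 4]
  Insert 3 (step 5): P = [1, 3] / [4, 8] / [6];  Q = [1, 3] / [2, 4] / [5]
  Insert 2 (step 6): P = [1, 2] / [3, 8] / [4] / [6];  Q = [1, 3] / [2, 4] / [5] / [6]
  Insert 5 (step 7): P = [1, 2, 5] / [3, 8] / [4] / [6];  Q = [1, 3, 7] / [2, 4] / [5] / [6]
  Insert 7 (step 8): P = [1, 2, 5, 7] / [3, 8] / [4] / [6];  Q = [1, 3, 7, 8] / [2, 4] / [5] / [6]
Final shape: (4, 2, 1, 1).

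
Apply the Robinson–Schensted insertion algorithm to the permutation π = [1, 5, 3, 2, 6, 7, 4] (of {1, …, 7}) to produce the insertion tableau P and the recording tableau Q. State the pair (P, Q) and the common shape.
P = [1, 2, 4, 7] / [3, 6] / [5];  Q = [1, 2, 5, 6] / [3, 7] / [4];  common shape = (4, 2, 1)

Row-insert the values π_1, π_2, … into P one at a time, bumping the leftmost entry strictly greater than the inserted value down to the next row. The recording tableau Q records, in position (i, j), the step at which that cell was added to P.
  Insert 1 (step 1): P = [1];  Q = [1]
  Insert 5 (step 2): P = [1, 5];  Q = [1, 2]
  Insert 3 (step 3): P = [1, 3] / [5];  Q = [1, 2] / [3]
  Insert 2 (step 4): P = [1, 2] / [3] / [5];  Q = [1, 2] / [3] / [4]
  Insert 6 (step 5): P = [1, 2, 6] / [3] / [5];  Q = [1, 2, 5] / [3] / [4]
  Insert 7 (step 6): P = [1, 2, 6, 7] / [3] / [5];  Q = [1, 2, 5, 6] / [3] / [4]
  Insert 4 (step 7): P = [1, 2, 4, 7] / [3, 6] / [5];  Q = [1, 2, 5, 6] / [3, 7] / [4]
Final shape: (4, 2, 1).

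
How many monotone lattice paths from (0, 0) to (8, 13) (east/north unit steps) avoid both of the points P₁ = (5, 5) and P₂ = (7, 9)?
Number of paths = 123610

Inclusion–exclusion. Total paths: C(21, 8) = 203490. Through P₁: C(10, 5)·C(11, 3) = 41580. Through P₂: C(16, 7)·C(5, 1) = 57200. Since P₁ is strictly southwest of P₂, a monotone path through both must visit P₁ then P₂; paths through both = C(10, 5)·C(6, 2)·C(5, 1) = 18900. Avoid both = 203490 − 41580 − 57200 + 18900 = 123610.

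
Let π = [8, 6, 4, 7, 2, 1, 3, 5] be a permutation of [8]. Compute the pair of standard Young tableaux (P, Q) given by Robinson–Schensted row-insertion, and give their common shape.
P = [1, 3, 5] / [2, 7] / [4] / [6] / [8];  Q = [1, 4, 8] / [2, 7] / [3] / [5] / [6];  common shape = (3, 2, 1, 1, 1)

Row-insert the values π_1, π_2, … into P one at a time, bumping the leftmost entry strictly greater than the inserted value down to the next row. The recording tableau Q records, in position (i, j), the step at which that cell was added to P.
  Insert 8 (step 1): P = [8];  Q = [1]
  Insert 6 (step 2): P = [6] / [8];  Q = [1] / [2]
  Insert 4 (step 3): P = [4] / [6] / [8];  Q = [1] / [2] / [3]
  Insert 7 (step 4): P = [4, 7] / [6] / [8];  Q = [1, 4] / [2] / [3]
  Insert 2 (step 5): P = [2, 7] / [4] / [6] / [8];  Q = [1, 4] / [2] / [3] / [5]
  Insert 1 (step 6): P = [1, 7] / [2] / [4] / [6] / [8];  Q = [1, 4] / [2] / [3] / [5] / [6]
  Insert 3 (step 7): P = [1, 3] / [2, 7] / [4] / [6] / [8];  Q = [1, 4] / [2, 7] / [3] / [5] / [6]
  Insert 5 (step 8): P = [1, 3, 5] / [2, 7] / [4] / [6] / [8];  Q = [1, 4, 8] / [2, 7] / [3] / [5] / [6]
Final shape: (3, 2, 1, 1, 1).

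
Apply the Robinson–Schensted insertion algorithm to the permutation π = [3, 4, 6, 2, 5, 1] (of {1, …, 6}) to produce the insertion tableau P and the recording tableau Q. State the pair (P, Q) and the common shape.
P = [1, 4, 5] / [2, 6] / [3];  Q = [1, 2, 3] / [4, 5] / [6];  common shape = (3, 2, 1)

Row-insert the values π_1, π_2, … into P one at a time, bumping the leftmost entry strictly greater than the inserted value down to the next row. The recording tableau Q records, in position (i, j), the step at which that cell was added to P.
  Insert 3 (step 1): P = [3];  Q = [1]
  Insert 4 (step 2): P = [3, 4];  Q = [1, 2]
  Insert 6 (step 3): P = [3, 4, 6];  Q = [1, 2, 3]
  Insert 2 (step 4): P = [2, 4, 6] / [3];  Q = [1, 2, 3] / [4]
  Insert 5 (step 5): P = [2, 4, 5] / [3, 6];  Q = [1, 2, 3] / [4, 5]
  Insert 1 (step 6): P = [1, 4, 5] / [2, 6] / [3];  Q = [1, 2, 3] / [4, 5] / [6]
Final shape: (3, 2, 1).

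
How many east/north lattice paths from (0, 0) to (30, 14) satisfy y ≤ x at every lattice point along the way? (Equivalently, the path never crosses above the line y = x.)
Number of paths = 63040282096

By the reflection principle (André's argument), the number of monotone paths to (30, 14) with n ≤ m that never go above y = x is C(44, 30) − C(44, 31) = 114955808528 − 51915526432 = 63040282096.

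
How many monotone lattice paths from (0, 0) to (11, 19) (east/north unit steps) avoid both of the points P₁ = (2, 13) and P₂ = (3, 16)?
Number of paths = 54011190

Inclusion–exclusion. Total paths: C(30, 11) = 54627300. Through P₁: C(15, 2)·C(15, 9) = 525525. Through P₂: C(19, 3)·C(11, 8) = 159885. Since P₁ is strictly southwest of P₂, a monotone path through both must visit P₁ then P₂; paths through both = C(15, 2)·C(4, 1)·C(11, 8) = 69300. Avoid both = 54627300 − 525525 − 159885 + 69300 = 54011190.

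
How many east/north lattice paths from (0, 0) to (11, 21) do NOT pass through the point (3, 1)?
Number of paths = 116592060

Total paths from (0, 0) to (11, 21): C(32, 11) = 129024480. Paths through (3, 1): (paths (0, 0) → (3, 1)) × (paths (3, 1) → (11, 21)) = C(4, 3) · C(28, 8) = 4 · 3108105 = 12432420. Avoidance count = 129024480 − 12432420 = 116592060.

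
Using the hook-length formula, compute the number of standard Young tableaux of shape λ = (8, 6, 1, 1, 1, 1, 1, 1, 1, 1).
# SYT of shape (8, 6, 1, 1, 1, 1, 1, 1, 1, 1) = 72625410

Hook-length formula: f^λ = n! / Π hook(c), product over all cells c of the Young diagram. For λ = (8, 6, 1, 1, 1, 1, 1, 1, 1, 1), n = 22 boxes. Hook lengths by row (left-to-right, top-to-bottom): [17, 8, 7, 6, 5, 4, 2, 1]; [14, 5, 4, 3, 2, 1]; [8]; [7]; [6]; [5]; [4]; [3]; [2]; [1]. Product of hooks = 15476686848000. So f^λ = 22! / 15476686848000 = 1124000727777607680000 / 15476686848000 = 72625410.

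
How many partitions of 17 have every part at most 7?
p(17, parts ≤ 7) = 201

Use the recurrence p(n, m) = p(n, m−1) + p(n−m, m): either the largest part is < m (count p(n, m−1)) or the largest part is exactly m (remove one copy of m, count p(n−m, m)). With p(0, ·) = 1 this gives p(17, parts ≤ 7) = 201. (By conjugating Young diagrams, this also counts partitions of 17 into at most 7 parts.)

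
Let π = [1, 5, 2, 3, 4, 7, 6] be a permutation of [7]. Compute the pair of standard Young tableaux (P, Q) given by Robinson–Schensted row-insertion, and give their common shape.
P = [1, 2, 3, 4, 6] / [5, 7];  Q = [1, 2, 4, 5, 6] / [3, 7];  common shape = (5, 2)

Row-insert the values π_1, π_2, … into P one at a time, bumping the leftmost entry strictly greater than the inserted value down to the next row. The recording tableau Q records, in position (i, j), the step at which that cell was added to P.
  Insert 1 (step 1): P = [1];  Q = [1]
  Insert 5 (step 2): P = [1, 5];  Q = [1, 2]
  Insert 2 (step 3): P = [1, 2] / [5];  Q = [1, 2] / [3]
  Insert 3 (step 4): P = [1, 2, 3] / [5];  Q = [1, 2, 4] / [3]
  Insert 4 (step 5): P = [1, 2, 3, 4] / [5];  Q = [1, 2, 4, 5] / [3]
  Insert 7 (step 6): P = [1, 2, 3, 4, 7] / [5];  Q = [1, 2, 4, 5, 6] / [3]
  Insert 6 (step 7): P = [1, 2, 3, 4, 6] / [5, 7];  Q = [1, 2, 4, 5, 6] / [3, 7]
Final shape: (5, 2).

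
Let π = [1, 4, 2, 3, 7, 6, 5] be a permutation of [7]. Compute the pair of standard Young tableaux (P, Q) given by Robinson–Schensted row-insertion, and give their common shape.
P = [1, 2, 3, 5] / [4, 6] / [7];  Q = [1, 2, 4, 5] / [3, 6] / [7];  common shape = (4, 2, 1)

Row-insert the values π_1, π_2, … into P one at a time, bumping the leftmost entry strictly greater than the inserted value down to the next row. The recording tableau Q records, in position (i, j), the step at which that cell was added to P.
  Insert 1 (step 1): P = [1];  Q = [1]
  Insert 4 (step 2): P = [1, 4];  Q = [1, 2]
  Insert 2 (step 3): P = [1, 2] / [4];  Q = [1, 2] / [3]
  Insert 3 (step 4): P = [1, 2, 3] / [4];  Q = [1, 2, 4] / [3]
  Insert 7 (step 5): P = [1, 2, 3, 7] / [4];  Q = [1, 2, 4, 5] / [3]
  Insert 6 (step 6): P = [1, 2, 3, 6] / [4, 7];  Q = [1, 2, 4, 5] / [3, 6]
  Insert 5 (step 7): P = [1, 2, 3, 5] / [4, 6] / [7];  Q = [1, 2, 4, 5] / [3, 6] / [7]
Final shape: (4, 2, 1).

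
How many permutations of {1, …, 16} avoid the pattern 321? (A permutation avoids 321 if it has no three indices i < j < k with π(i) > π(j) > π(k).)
C_16 = 35357670

These 321-avoiding permutations are counted by the Catalan number C_n = (1/(n + 1)) · C(2n, n). For n = 16: C_16 = (1/17) · C(32, 16) = 601080390/17 = 35357670.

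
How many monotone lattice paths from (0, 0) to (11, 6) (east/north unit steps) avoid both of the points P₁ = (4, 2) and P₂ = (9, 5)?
Number of paths = 3940

Inclusion–exclusion. Total paths: C(17, 11) = 12376. Through P₁: C(6, 4)·C(11, 7) = 4950. Through P₂: C(14, 9)·C(3, 2) = 6006. Since P₁ is strictly southwest of P₂, a monotone path through both must visit P₁ then P₂; paths through both = C(6, 4)·C(8, 5)·C(3, 2) = 2520. Avoid both = 12376 − 4950 − 6006 + 2520 = 3940.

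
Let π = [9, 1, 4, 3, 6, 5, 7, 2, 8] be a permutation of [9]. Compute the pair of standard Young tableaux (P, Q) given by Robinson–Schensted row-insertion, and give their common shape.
P = [1, 2, 5, 7, 8] / [3, 6] / [4] / [9];  Q = [1, 3, 5, 7, 9] / [2, 6] / [4] / [8];  common shape = (5, 2, 1, 1)

Row-insert the values π_1, π_2, … into P one at a time, bumping the leftmost entry strictly greater than the inserted value down to the next row. The recording tableau Q records, in position (i, j), the step at which that cell was added to P.
  Insert 9 (step 1): P = [9];  Q = [1]
  Insert 1 (step 2): P = [1] / [9];  Q = [1] / [2]
  Insert 4 (step 3): P = [1, 4] / [9];  Q = [1, 3] / [2]
  Insert 3 (step 4): P = [1, 3] / [4] / [9];  Q = [1, 3] / [2] / [4]
  Insert 6 (step 5): P = [1, 3, 6] / [4] / [9];  Q = [1, 3, 5] / [2] / [4]
  Insert 5 (step 6): P = [1, 3, 5] / [4, 6] / [9];  Q = [1, 3, 5] / [2, 6] / [4]
  Insert 7 (step 7): P = [1, 3, 5, 7] / [4, 6] / [9];  Q = [1, 3, 5, 7] / [2, 6] / [4]
  Insert 2 (step 8): P = [1, 2, 5, 7] / [3, 6] / [4] / [9];  Q = [1, 3, 5, 7] / [2, 6] / [4] / [8]
  Insert 8 (step 9): P = [1, 2, 5, 7, 8] / [3, 6] / [4] / [9];  Q = [1, 3, 5, 7, 9] / [2, 6] / [4] / [8]
Final shape: (5, 2, 1, 1).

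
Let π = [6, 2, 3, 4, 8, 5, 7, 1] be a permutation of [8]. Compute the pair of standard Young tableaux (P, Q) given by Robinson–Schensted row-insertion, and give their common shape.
P = [1, 3, 4, 5, 7] / [2, 8] / [6];  Q = [1, 3, 4, 5, 7] / [2, 6] / [8];  common shape = (5, 2, 1)

Row-insert the values π_1, π_2, … into P one at a time, bumping the leftmost entry strictly greater than the inserted value down to the next row. The recording tableau Q records, in position (i, j), the step at which that cell was added to P.
  Insert 6 (step 1): P = [6];  Q = [1]
  Insert 2 (step 2): P = [2] / [6];  Q = [1] / [2]
  Insert 3 (step 3): P = [2, 3] / [6];  Q = [1, 3] / [2]
  Insert 4 (step 4): P = [2, 3, 4] / [6];  Q = [1, 3, 4] / [2]
  Insert 8 (step 5): P = [2, 3, 4, 8] / [6];  Q = [1, 3, 4, 5] / [2]
  Insert 5 (step 6): P = [2, 3, 4, 5] / [6, 8];  Q = [1, 3, 4, 5] / [2, 6]
  Insert 7 (step 7): P = [2, 3, 4, 5, 7] / [6, 8];  Q = [1, 3, 4, 5, 7] / [2, 6]
  Insert 1 (step 8): P = [1, 3, 4, 5, 7] / [2, 8] / [6];  Q = [1, 3, 4, 5, 7] / [2, 6] / [8]
Final shape: (5, 2, 1).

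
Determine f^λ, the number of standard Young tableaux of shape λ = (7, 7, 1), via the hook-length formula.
# SYT of shape (7, 7, 1) = 5005

Hook-length formula: f^λ = n! / Π hook(c), product over all cells c of the Young diagram. For λ = (7, 7, 1), n = 15 boxes. Hook lengths by row (left-to-right, top-to-bottom): [9, 7, 6, 5, 4, 3, 2]; [8, 6, 5, 4, 3, 2, 1]; [1]. Product of hooks = 261273600. So f^λ = 15! / 261273600 = 1307674368000 / 261273600 = 5005.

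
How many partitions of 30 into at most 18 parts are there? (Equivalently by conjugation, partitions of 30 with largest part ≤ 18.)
p(30, parts ≤ 18) = 5409

Use the recurrence p(n, m) = p(n, m−1) + p(n−m, m): either the largest part is < m (count p(n, m−1)) or the largest part is exactly m (remove one copy of m, count p(n−m, m)). With p(0, ·) = 1 this gives p(30, parts ≤ 18) = 5409. (By conjugating Young diagrams, this also counts partitions of 30 into at most 18 parts.)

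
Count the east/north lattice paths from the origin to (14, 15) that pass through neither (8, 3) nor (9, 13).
Number of paths = 64087995

Inclusion–exclusion. Total paths: C(29, 14) = 77558760. Through P₁: C(11, 8)·C(18, 6) = 3063060. Through P₂: C(22, 9)·C(7, 5) = 10445820. Since P₁ is strictly southwest of P₂, a monotone path through both must visit P₁ then P₂; paths through both = C(11, 8)·C(11, 1)·C(7, 5) = 38115. Avoid both = 77558760 − 3063060 − 10445820 + 38115 = 64087995.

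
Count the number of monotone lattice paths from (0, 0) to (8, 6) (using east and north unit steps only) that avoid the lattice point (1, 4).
Number of paths = 2823

Total paths from (0, 0) to (8, 6): C(14, 8) = 3003. Paths through (1, 4): (paths (0, 0) → (1, 4)) × (paths (1, 4) → (8, 6)) = C(5, 1) · C(9, 7) = 5 · 36 = 180. Avoidance count = 3003 − 180 = 2823.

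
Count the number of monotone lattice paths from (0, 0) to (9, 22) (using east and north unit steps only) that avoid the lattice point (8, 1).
Number of paths = 20159877

Total paths from (0, 0) to (9, 22): C(31, 9) = 20160075. Paths through (8, 1): (paths (0, 0) → (8, 1)) × (paths (8, 1) → (9, 22)) = C(9, 8) · C(22, 1) = 9 · 22 = 198. Avoidance count = 20160075 − 198 = 20159877.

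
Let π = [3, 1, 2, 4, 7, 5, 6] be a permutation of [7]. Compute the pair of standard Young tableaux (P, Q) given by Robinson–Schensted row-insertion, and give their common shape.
P = [1, 2, 4, 5, 6] / [3, 7];  Q = [1, 3, 4, 5, 7] / [2, 6];  common shape = (5, 2)

Row-insert the values π_1, π_2, … into P one at a time, bumping the leftmost entry strictly greater than the inserted value down to the next row. The recording tableau Q records, in position (i, j), the step at which that cell was added to P.
  Insert 3 (step 1): P = [3];  Q = [1]
  Insert 1 (step 2): P = [1] / [3];  Q = [1] / [2]
  Insert 2 (step 3): P = [1, 2] / [3];  Q = [1, 3] / [2]
  Insert 4 (step 4): P = [1, 2, 4] / [3];  Q = [1, 3, 4] / [2]
  Insert 7 (step 5): P = [1, 2, 4, 7] / [3];  Q = [1, 3, 4, 5] / [2]
  Insert 5 (step 6): P = [1, 2, 4, 5] / [3, 7];  Q = [1, 3, 4, 5] / [2, 6]
  Insert 6 (step 7): P = [1, 2, 4, 5, 6] / [3, 7];  Q = [1, 3, 4, 5, 7] / [2, 6]
Final shape: (5, 2).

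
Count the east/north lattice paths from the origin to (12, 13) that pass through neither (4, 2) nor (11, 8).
Number of paths = 3767518

Inclusion–exclusion. Total paths: C(25, 12) = 5200300. Through P₁: C(6, 4)·C(19, 8) = 1133730. Through P₂: C(19, 11)·C(6, 1) = 453492. Since P₁ is strictly southwest of P₂, a monotone path through both must visit P₁ then P₂; paths through both = C(6, 4)·C(13, 7)·C(6, 1) = 154440. Avoid both = 5200300 − 1133730 − 453492 + 154440 = 3767518.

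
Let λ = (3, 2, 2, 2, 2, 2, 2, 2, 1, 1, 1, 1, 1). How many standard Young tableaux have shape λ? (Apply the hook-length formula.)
# SYT of shape (3, 2, 2, 2, 2, 2, 2, 2, 1, 1, 1, 1, 1) = 1591744

Hook-length formula: f^λ = n! / Π hook(c), product over all cells c of the Young diagram. For λ = (3, 2, 2, 2, 2, 2, 2, 2, 1, 1, 1, 1, 1), n = 22 boxes. Hook lengths by row (left-to-right, top-to-bottom): [15, 9, 1]; [13, 7]; [12, 6]; [11, 5]; [10, 4]; [9, 3]; [8, 2]; [7, 1]; [5]; [4]; [3]; [2]; [1]. Product of hooks = 706144158720000. So f^λ = 22! / 706144158720000 = 1124000727777607680000 / 706144158720000 = 1591744.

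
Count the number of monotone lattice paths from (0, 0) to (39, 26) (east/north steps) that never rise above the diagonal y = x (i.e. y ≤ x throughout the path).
Number of paths = 350908747657532568

By the reflection principle (André's argument), the number of monotone paths to (39, 26) with n ≤ m that never go above y = x is C(65, 39) − C(65, 40) = 1002596421878664480 − 651687674221131912 = 350908747657532568.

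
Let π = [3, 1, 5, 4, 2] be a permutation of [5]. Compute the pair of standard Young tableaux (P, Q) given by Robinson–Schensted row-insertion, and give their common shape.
P = [1, 2] / [3, 4] / [5];  Q = [1, 3] / [2, 4] / [5];  common shape = (2, 2, 1)

Row-insert the values π_1, π_2, … into P one at a time, bumping the leftmost entry strictly greater than the inserted value down to the next row. The recording tableau Q records, in position (i, j), the step at which that cell was added to P.
  Insert 3 (step 1): P = [3];  Q = [1]
  Insert 1 (step 2): P = [1] / [3];  Q = [1] / [2]
  Insert 5 (step 3): P = [1, 5] / [3];  Q = [1, 3] / [2]
  Insert 4 (step 4): P = [1, 4] / [3, 5];  Q = [1, 3] / [2, 4]
  Insert 2 (step 5): P = [1, 2] / [3, 4] / [5];  Q = [1, 3] / [2, 4] / [5]
Final shape: (2, 2, 1).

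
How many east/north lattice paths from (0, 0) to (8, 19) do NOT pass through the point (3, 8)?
Number of paths = 1499355

Total paths from (0, 0) to (8, 19): C(27, 8) = 2220075. Paths through (3, 8): (paths (0, 0) → (3, 8)) × (paths (3, 8) → (8, 19)) = C(11, 3) · C(16, 5) = 165 · 4368 = 720720. Avoidance count = 2220075 − 720720 = 1499355.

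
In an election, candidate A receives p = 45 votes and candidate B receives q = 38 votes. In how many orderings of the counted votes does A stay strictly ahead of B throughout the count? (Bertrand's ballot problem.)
Strict-lead orderings = 53185384447358700405960

Total orderings of the 83 votes with 45 for A: C(83, 45) = 630626701304396019099240. By the Bertrand ballot formula (Cycle Lemma / reflection principle), the number of orderings in which A is strictly ahead of B throughout is (p − q)/(p + q) · C(p + q, p) = (45 − 38)/(45 + 38) · 630626701304396019099240 = 53185384447358700405960.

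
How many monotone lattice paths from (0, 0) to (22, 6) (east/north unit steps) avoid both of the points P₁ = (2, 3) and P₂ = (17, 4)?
Number of paths = 236705

Inclusion–exclusion. Total paths: C(28, 22) = 376740. Through P₁: C(5, 2)·C(23, 20) = 17710. Through P₂: C(21, 17)·C(7, 5) = 125685. Since P₁ is strictly southwest of P₂, a monotone path through both must visit P₁ then P₂; paths through both = C(5, 2)·C(16, 15)·C(7, 5) = 3360. Avoid both = 376740 − 17710 − 125685 + 3360 = 236705.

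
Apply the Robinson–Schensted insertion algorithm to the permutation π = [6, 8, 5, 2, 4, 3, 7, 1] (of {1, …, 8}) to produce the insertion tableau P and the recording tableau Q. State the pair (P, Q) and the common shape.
P = [1, 3, 7] / [2, 8] / [4] / [5] / [6];  Q = [1, 2, 7] / [3, 5] / [4] / [6] / [8];  common shape = (3, 2, 1, 1, 1)

Row-insert the values π_1, π_2, … into P one at a time, bumping the leftmost entry strictly greater than the inserted value down to the next row. The recording tableau Q records, in position (i, j), the step at which that cell was added to P.
  Insert 6 (step 1): P = [6];  Q = [1]
  Insert 8 (step 2): P = [6, 8];  Q = [1, 2]
  Insert 5 (step 3): P = [5, 8] / [6];  Q = [1, 2] / [3]
  Insert 2 (step 4): P = [2, 8] / [5] / [6];  Q = [1, 2] / [3] / [4]
  Insert 4 (step 5): P = [2, 4] / [5, 8] / [6];  Q = [1, 2] / [3, 5] / [4]
  Insert 3 (step 6): P = [2, 3] / [4, 8] / [5] / [6];  Q = [1, 2] / [3, 5] / [4] / [6]
  Insert 7 (step 7): P = [2, 3, 7] / [4, 8] / [5] / [6];  Q = [1, 2, 7] / [3, 5] / [4] / [6]
  Insert 1 (step 8): P = [1, 3, 7] / [2, 8] / [4] / [5] / [6];  Q = [1, 2, 7] / [3, 5] / [4] / [6] / [8]
Final shape: (3, 2, 1, 1, 1).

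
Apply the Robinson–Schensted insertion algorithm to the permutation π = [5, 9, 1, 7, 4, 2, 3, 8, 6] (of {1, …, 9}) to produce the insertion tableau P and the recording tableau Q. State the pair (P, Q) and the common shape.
P = [1, 2, 3, 6] / [4, 7, 8] / [5] / [9];  Q = [1, 2, 7, 8] / [3, 4, 9] / [5] / [6];  common shape = (4, 3, 1, 1)

Row-insert the values π_1, π_2, … into P one at a time, bumping the leftmost entry strictly greater than the inserted value down to the next row. The recording tableau Q records, in position (i, j), the step at which that cell was added to P.
  Insert 5 (step 1): P = [5];  Q = [1]
  Insert 9 (step 2): P = [5, 9];  Q = [1, 2]
  Insert 1 (step 3): P = [1, 9] / [5];  Q = [1, 2] / [3]
  Insert 7 (step 4): P = [1, 7] / [5, 9];  Q = [1, 2] / [3, 4]
  Insert 4 (step 5): P = [1, 4] / [5, 7] / [9];  Q = [1, 2] / [3, 4] / [5]
  Insert 2 (step 6): P = [1, 2] / [4, 7] / [5] / [9];  Q = [1, 2] / [3, 4] / [5] / [6]
  Insert 3 (step 7): P = [1, 2, 3] / [4, 7] / [5] / [9];  Q = [1, 2, 7] / [3, 4] / [5] / [6]
  Insert 8 (step 8): P = [1, 2, 3, 8] / [4, 7] / [5] / [9];  Q = [1, 2, 7, 8] / [3, 4] / [5] / [6]
  Insert 6 (step 9): P = [1, 2, 3, 6] / [4, 7, 8] / [5] / [9];  Q = [1, 2, 7, 8] / [3, 4, 9] / [5] / [6]
Final shape: (4, 3, 1, 1).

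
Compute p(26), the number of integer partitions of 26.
p(26) = 2436

Compute p(n) via the recurrence p(n, m) = p(n, m−1) + p(n−m, m), where p(n, m) counts partitions of n with all parts ≤ m and p(n) = p(n, n). The base cases are p(0, m) = 1 and p(n, 0) = 0 for n > 0. Filling the table yields p(26) = 2436. (Euler's pentagonal recurrence is an alternative.)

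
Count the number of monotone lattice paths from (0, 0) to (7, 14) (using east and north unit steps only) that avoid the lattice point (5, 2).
Number of paths = 114369

Total paths from (0, 0) to (7, 14): C(21, 7) = 116280. Paths through (5, 2): (paths (0, 0) → (5, 2)) × (paths (5, 2) → (7, 14)) = C(7, 5) · C(14, 2) = 21 · 91 = 1911. Avoidance count = 116280 − 1911 = 114369.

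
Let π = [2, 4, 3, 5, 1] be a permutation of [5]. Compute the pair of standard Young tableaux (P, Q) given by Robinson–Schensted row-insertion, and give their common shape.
P = [1, 3, 5] / [2] / [4];  Q = [1, 2, 4] / [3] / [5];  common shape = (3, 1, 1)

Row-insert the values π_1, π_2, … into P one at a time, bumping the leftmost entry strictly greater than the inserted value down to the next row. The recording tableau Q records, in position (i, j), the step at which that cell was added to P.
  Insert 2 (step 1): P = [2];  Q = [1]
  Insert 4 (step 2): P = [2, 4];  Q = [1, 2]
  Insert 3 (step 3): P = [2, 3] / [4];  Q = [1, 2] / [3]
  Insert 5 (step 4): P = [2, 3, 5] / [4];  Q = [1, 2, 4] / [3]
  Insert 1 (step 5): P = [1, 3, 5] / [2] / [4];  Q = [1, 2, 4] / [3] / [5]
Final shape: (3, 1, 1).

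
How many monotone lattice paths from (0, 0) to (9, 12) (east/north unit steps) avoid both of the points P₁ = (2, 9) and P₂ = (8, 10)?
Number of paths = 157211

Inclusion–exclusion. Total paths: C(21, 9) = 293930. Through P₁: C(11, 2)·C(10, 7) = 6600. Through P₂: C(18, 8)·C(3, 1) = 131274. Since P₁ is strictly southwest of P₂, a monotone path through both must visit P₁ then P₂; paths through both = C(11, 2)·C(7, 6)·C(3, 1) = 1155. Avoid both = 293930 − 6600 − 131274 + 1155 = 157211.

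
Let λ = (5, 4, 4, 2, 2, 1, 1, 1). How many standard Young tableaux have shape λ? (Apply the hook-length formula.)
# SYT of shape (5, 4, 4, 2, 2, 1, 1, 1) = 108636528

Hook-length formula: f^λ = n! / Π hook(c), product over all cells c of the Young diagram. For λ = (5, 4, 4, 2, 2, 1, 1, 1), n = 20 boxes. Hook lengths by row (left-to-right, top-to-bottom): [12, 8, 5, 4, 1]; [10, 6, 3, 2]; [9, 5, 2, 1]; [6, 2]; [5, 1]; [3]; [2]; [1]. Product of hooks = 22394880000. So f^λ = 20! / 22394880000 = 2432902008176640000 / 22394880000 = 108636528.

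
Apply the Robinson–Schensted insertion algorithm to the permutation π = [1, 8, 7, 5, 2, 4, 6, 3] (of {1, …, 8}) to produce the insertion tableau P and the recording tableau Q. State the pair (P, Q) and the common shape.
P = [1, 2, 3, 6] / [4] / [5] / [7] / [8];  Q = [1, 2, 6, 7] / [3] / [4] / [5] / [8];  common shape = (4, 1, 1, 1, 1)

Row-insert the values π_1, π_2, … into P one at a time, bumping the leftmost entry strictly greater than the inserted value down to the next row. The recording tableau Q records, in position (i, j), the step at which that cell was added to P.
  Insert 1 (step 1): P = [1];  Q = [1]
  Insert 8 (step 2): P = [1, 8];  Q = [1, 2]
  Insert 7 (step 3): P = [1, 7] / [8];  Q = [1, 2] / [3]
  Insert 5 (step 4): P = [1, 5] / [7] / [8];  Q = [1, 2] / [3] / [4]
  Insert 2 (step 5): P = [1, 2] / [5] / [7] / [8];  Q = [1, 2] / [3] / [4] / [5]
  Insert 4 (step 6): P = [1, 2, 4] / [5] / [7] / [8];  Q = [1, 2, 6] / [3] / [4] / [5]
  Insert 6 (step 7): P = [1, 2, 4, 6] / [5] / [7] / [8];  Q = [1, 2, 6, 7] / [3] / [4] / [5]
  Insert 3 (step 8): P = [1, 2, 3, 6] / [4] / [5] / [7] / [8];  Q = [1, 2, 6, 7] / [3] / [4] / [5] / [8]
Final shape: (4, 1, 1, 1, 1).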